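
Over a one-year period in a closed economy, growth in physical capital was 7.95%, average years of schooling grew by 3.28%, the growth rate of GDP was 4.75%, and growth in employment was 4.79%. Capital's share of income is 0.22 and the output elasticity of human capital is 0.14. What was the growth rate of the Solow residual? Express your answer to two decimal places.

Labor's share = 1 − 0.22 − 0.14 = 0.64.
Physical capital: 0.22 × 7.95 = 1.749 pp.
Average years of schooling: 0.14 × 3.28 = 0.4592 pp.
Employment: 0.64 × 4.79 = 3.0656 pp.
TFP growth = 4.75 − 5.2738 = -0.5238%.

-0.52%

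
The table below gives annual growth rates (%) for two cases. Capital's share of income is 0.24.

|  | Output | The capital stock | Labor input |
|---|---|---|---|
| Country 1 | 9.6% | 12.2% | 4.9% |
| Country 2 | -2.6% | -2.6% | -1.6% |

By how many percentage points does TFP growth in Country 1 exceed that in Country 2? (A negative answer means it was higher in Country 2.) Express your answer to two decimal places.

Labor's share = 1 − 0.24 = 0.76.
Country 1: TFP = 9.6 − 2.928 − 3.724 = 2.948%.
Country 2: TFP = -2.6 + 0.624 + 1.216 = -0.76%.
Difference = 2.948 − (-0.76) = 3.708 pp.

3.71 percentage points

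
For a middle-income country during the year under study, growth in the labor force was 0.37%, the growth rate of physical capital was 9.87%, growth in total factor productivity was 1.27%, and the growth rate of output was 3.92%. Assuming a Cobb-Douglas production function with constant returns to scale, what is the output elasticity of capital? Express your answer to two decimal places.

α = 0.24

gY = gA + α·gK + (1−α)·gL, so gY − gA − gL = α(gK − gL).
3.92 − 1.27 − 0.37 = α × (9.87 − 0.37).
2.28 = 9.5 α, so α = 0.24.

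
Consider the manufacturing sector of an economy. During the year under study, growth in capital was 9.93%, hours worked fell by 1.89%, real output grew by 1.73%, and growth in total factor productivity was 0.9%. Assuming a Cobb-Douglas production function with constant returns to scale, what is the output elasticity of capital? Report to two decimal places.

α = 0.23

gY = gA + α·gK + (1−α)·gL, so gY − gA − gL = α(gK − gL).
1.73 − 0.9 + 1.89 = α × (9.93 − (-1.89)).
2.72 = 11.82 α, so α = 0.2301.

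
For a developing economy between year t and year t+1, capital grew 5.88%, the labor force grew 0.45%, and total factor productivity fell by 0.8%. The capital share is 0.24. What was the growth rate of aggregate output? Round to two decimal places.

Labor's share = 1 − 0.24 = 0.76.
Capital: 0.24 × 5.88 = 1.4112 pp.
The labor force: 0.76 × 0.45 = 0.342 pp.
Output growth = -0.8 + 1.7532 = 0.9532%.

0.95%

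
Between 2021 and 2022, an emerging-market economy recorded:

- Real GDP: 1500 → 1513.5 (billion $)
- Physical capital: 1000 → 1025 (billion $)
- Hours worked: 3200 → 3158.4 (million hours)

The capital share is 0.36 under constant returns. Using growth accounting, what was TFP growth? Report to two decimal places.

0.83%

Real GDP growth = (1513.5 − 1500) / 1500 = 0.9%.
Physical capital growth = (1025 − 1000) / 1000 = 2.5%.
Hours worked growth = (3158.4 − 3200) / 3200 = -1.3%.
Labor's share = 1 − 0.36 = 0.64.
Physical capital: 0.36 × 2.5 = 0.9 pp.
Hours worked: 0.64 × (-1.3) = -0.832 pp.
TFP growth = 0.9 − 0.068 = 0.832%.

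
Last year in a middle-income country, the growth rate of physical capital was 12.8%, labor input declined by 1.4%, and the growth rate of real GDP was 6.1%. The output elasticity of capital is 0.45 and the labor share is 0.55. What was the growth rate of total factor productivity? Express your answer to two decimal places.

Labor's share = 1 − 0.45 = 0.55.
Physical capital: 0.45 × 12.8 = 5.76 pp.
Labor input: 0.55 × (-1.4) = -0.77 pp.
TFP growth = 6.1 − 4.99 = 1.11%.

1.11%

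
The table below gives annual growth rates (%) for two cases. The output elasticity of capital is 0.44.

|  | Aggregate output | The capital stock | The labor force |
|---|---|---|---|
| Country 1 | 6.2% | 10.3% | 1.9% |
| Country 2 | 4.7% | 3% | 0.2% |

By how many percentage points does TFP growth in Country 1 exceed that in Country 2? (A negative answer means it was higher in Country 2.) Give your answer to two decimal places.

Labor's share = 1 − 0.44 = 0.56.
Country 1: TFP = 6.2 − 4.532 − 1.064 = 0.604%.
Country 2: TFP = 4.7 − 1.32 − 0.112 = 3.268%.
Difference = 0.604 − (3.268) = -2.664 pp.

-2.66 percentage points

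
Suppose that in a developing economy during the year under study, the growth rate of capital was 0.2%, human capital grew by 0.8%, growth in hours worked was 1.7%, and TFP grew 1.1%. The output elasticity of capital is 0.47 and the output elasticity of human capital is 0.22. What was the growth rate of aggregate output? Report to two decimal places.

Labor's share = 1 − 0.47 − 0.22 = 0.31.
Capital: 0.47 × 0.2 = 0.094 pp.
Human capital: 0.22 × 0.8 = 0.176 pp.
Hours worked: 0.31 × 1.7 = 0.527 pp.
Output growth = 1.1 + 0.797 = 1.897%.

1.90%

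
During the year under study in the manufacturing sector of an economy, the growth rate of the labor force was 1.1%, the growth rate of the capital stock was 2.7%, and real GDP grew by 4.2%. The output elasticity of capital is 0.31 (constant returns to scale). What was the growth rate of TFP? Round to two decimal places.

TFP growth was 2.60%.

Labor's share = 1 − 0.31 = 0.69.
The capital stock: 0.31 × 2.7 = 0.837 pp.
The labor force: 0.69 × 1.1 = 0.759 pp.
TFP growth = 4.2 − 1.596 = 2.604%.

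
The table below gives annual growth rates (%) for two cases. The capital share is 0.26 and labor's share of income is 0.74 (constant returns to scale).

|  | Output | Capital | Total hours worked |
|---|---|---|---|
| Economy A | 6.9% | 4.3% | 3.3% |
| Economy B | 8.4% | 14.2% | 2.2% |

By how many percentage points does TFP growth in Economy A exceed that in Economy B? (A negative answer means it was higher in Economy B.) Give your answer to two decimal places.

0.26 percentage points

Labor's share = 1 − 0.26 = 0.74.
Economy A: TFP = 6.9 − 1.118 − 2.442 = 3.34%.
Economy B: TFP = 8.4 − 3.692 − 1.628 = 3.08%.
Difference = 3.34 − (3.08) = 0.26 pp.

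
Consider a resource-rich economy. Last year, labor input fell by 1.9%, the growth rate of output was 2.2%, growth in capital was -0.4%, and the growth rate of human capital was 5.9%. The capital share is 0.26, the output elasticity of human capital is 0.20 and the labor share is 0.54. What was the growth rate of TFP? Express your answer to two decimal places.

Labor's share = 1 − 0.26 − 0.2 = 0.54.
Capital: 0.26 × (-0.4) = -0.104 pp.
Human capital: 0.2 × 5.9 = 1.18 pp.
Labor input: 0.54 × (-1.9) = -1.026 pp.
TFP growth = 2.2 − 0.05 = 2.15%.

2.15%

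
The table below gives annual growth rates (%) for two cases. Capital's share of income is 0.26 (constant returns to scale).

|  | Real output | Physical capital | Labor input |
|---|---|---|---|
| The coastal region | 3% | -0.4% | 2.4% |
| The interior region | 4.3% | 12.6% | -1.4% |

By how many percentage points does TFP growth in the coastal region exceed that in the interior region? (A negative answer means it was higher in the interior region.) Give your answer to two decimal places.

Labor's share = 1 − 0.26 = 0.74.
The coastal region: TFP = 3 + 0.104 − 1.776 = 1.328%.
The interior region: TFP = 4.3 − 3.276 + 1.036 = 2.06%.
Difference = 1.328 − (2.06) = -0.732 pp.

-0.73 percentage points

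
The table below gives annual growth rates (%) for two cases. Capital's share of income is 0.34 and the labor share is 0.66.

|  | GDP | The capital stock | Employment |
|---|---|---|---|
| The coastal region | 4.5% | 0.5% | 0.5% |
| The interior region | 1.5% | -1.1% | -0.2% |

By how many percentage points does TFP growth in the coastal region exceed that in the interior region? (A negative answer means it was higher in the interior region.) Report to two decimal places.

1.99 percentage points

Labor's share = 1 − 0.34 = 0.66.
The coastal region: TFP = 4.5 − 0.17 − 0.33 = 4%.
The interior region: TFP = 1.5 + 0.374 + 0.132 = 2.006%.
Difference = 4 − (2.006) = 1.994 pp.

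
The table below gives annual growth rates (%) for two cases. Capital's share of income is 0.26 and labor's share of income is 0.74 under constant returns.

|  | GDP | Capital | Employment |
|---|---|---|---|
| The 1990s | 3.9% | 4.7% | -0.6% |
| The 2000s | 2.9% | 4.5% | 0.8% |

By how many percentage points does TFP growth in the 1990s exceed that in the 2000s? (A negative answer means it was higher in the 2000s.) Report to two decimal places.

1.98 percentage points

Labor's share = 1 − 0.26 = 0.74.
The 1990s: TFP = 3.9 − 1.222 + 0.444 = 3.122%.
The 2000s: TFP = 2.9 − 1.17 − 0.592 = 1.138%.
Difference = 3.122 − (1.138) = 1.984 pp.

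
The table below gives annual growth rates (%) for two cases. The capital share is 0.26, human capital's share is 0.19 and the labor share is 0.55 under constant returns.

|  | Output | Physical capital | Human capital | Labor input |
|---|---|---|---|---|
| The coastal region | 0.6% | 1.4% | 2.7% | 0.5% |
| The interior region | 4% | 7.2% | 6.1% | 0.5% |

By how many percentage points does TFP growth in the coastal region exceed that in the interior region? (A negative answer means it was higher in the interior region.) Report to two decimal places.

Labor's share = 1 − 0.26 − 0.19 = 0.55.
The coastal region: TFP = 0.6 − 0.364 − 0.513 − 0.275 = -0.552%.
The interior region: TFP = 4 − 1.872 − 1.159 − 0.275 = 0.694%.
Difference = -0.552 − (0.694) = -1.246 pp.

-1.25 percentage points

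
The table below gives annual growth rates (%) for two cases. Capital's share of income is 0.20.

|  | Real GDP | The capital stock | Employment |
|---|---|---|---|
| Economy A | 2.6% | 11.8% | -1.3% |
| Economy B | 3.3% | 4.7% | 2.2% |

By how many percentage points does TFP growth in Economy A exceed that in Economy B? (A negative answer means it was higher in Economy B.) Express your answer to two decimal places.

Labor's share = 1 − 0.2 = 0.8.
Economy A: TFP = 2.6 − 2.36 + 1.04 = 1.28%.
Economy B: TFP = 3.3 − 0.94 − 1.76 = 0.6%.
Difference = 1.28 − (0.6) = 0.68 pp.

0.68 percentage points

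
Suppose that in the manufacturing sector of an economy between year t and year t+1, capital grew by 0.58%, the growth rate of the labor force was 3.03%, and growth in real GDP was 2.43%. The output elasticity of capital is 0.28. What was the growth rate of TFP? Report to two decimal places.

Labor's share = 1 − 0.28 = 0.72.
Capital: 0.28 × 0.58 = 0.1624 pp.
The labor force: 0.72 × 3.03 = 2.1816 pp.
TFP growth = 2.43 − 2.344 = 0.086%.

0.09%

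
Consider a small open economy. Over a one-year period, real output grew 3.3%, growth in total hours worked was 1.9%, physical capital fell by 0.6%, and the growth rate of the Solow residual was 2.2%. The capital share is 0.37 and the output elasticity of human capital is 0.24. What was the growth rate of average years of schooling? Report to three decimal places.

2.421%

Labor's share = 1 − 0.37 − 0.24 = 0.39.
gY = gA + 0.37×(-0.6) + 0.39×1.9 + 0.24×g.
0.24×g = 3.3 − 2.2 − 0.519 = 0.581.
g = 0.581 / 0.24 = 2.42083%.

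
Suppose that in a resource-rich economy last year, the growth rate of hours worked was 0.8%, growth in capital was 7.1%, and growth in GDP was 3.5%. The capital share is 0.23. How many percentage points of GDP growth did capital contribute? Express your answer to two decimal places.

1.63 pp

Contribution = share × growth = 0.23 × 7.1 = 1.633 pp.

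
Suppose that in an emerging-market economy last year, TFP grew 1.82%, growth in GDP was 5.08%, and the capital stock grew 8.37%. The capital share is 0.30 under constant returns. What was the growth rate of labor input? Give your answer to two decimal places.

1.07%

Labor's share = 1 − 0.3 = 0.7.
gY = gA + 0.3×8.37 + 0.7×g.
0.7×g = 5.08 − 1.82 − 2.511 = 0.749.
g = 0.749 / 0.7 = 1.07%.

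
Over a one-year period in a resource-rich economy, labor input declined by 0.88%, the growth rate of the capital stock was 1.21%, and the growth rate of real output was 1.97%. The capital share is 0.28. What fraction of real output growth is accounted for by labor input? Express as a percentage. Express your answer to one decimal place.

-32.2%

Labor's share = 1 − 0.28 = 0.72.
Labor input contributed 0.72 × (-0.88) = -0.6336 pp.
Share of growth = -0.6336 / 1.97 × 100 = -32.162%.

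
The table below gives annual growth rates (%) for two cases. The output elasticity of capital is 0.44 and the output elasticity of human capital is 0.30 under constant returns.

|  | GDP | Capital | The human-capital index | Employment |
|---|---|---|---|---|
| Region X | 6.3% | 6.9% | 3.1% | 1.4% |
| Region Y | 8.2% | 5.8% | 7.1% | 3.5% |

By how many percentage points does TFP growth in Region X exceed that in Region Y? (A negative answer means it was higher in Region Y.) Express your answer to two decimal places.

Labor's share = 1 − 0.44 − 0.3 = 0.26.
Region X: TFP = 6.3 − 3.036 − 0.93 − 0.364 = 1.97%.
Region Y: TFP = 8.2 − 2.552 − 2.13 − 0.91 = 2.608%.
Difference = 1.97 − (2.608) = -0.638 pp.

-0.64 percentage points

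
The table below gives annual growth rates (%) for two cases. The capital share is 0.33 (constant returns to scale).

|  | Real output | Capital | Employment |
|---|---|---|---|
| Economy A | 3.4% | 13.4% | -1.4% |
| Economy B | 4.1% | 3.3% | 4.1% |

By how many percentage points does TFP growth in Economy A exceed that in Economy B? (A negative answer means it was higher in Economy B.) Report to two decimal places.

Labor's share = 1 − 0.33 = 0.67.
Economy A: TFP = 3.4 − 4.422 + 0.938 = -0.084%.
Economy B: TFP = 4.1 − 1.089 − 2.747 = 0.264%.
Difference = -0.084 − (0.264) = -0.348 pp.

-0.35 percentage points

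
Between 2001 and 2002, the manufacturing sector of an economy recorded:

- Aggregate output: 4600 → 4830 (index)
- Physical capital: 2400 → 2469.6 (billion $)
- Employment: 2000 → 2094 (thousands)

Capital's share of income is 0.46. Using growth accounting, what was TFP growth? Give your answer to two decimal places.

Aggregate output growth = (4830 − 4600) / 4600 = 5%.
Physical capital growth = (2469.6 − 2400) / 2400 = 2.9%.
Employment growth = (2094 − 2000) / 2000 = 4.7%.
Labor's share = 1 − 0.46 = 0.54.
Physical capital: 0.46 × 2.9 = 1.334 pp.
Employment: 0.54 × 4.7 = 2.538 pp.
TFP growth = 5 − 3.872 = 1.128%.

TFP grew 1.13%.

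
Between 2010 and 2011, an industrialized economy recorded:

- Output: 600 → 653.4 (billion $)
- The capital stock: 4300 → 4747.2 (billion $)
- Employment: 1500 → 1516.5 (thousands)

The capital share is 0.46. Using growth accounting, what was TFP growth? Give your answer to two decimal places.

TFP growth was 3.52%.

Output growth = (653.4 − 600) / 600 = 8.9%.
The capital stock growth = (4747.2 − 4300) / 4300 = 10.4%.
Employment growth = (1516.5 − 1500) / 1500 = 1.1%.
Labor's share = 1 − 0.46 = 0.54.
The capital stock: 0.46 × 10.4 = 4.784 pp.
Employment: 0.54 × 1.1 = 0.594 pp.
TFP growth = 8.9 − 5.378 = 3.522%.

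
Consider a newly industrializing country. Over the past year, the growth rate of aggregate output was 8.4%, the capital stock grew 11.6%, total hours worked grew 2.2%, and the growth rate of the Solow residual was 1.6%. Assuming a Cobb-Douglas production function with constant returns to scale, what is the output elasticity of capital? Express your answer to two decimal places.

The output elasticity of capital is 0.49.

gY = gA + α·gK + (1−α)·gL, so gY − gA − gL = α(gK − gL).
8.4 − 1.6 − 2.2 = α × (11.6 − 2.2).
4.6 = 9.4 α, so α = 0.4894.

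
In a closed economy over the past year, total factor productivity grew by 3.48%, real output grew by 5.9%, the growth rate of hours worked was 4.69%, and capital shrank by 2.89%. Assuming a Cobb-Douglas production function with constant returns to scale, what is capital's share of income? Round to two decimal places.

α = 0.30

gY = gA + α·gK + (1−α)·gL, so gY − gA − gL = α(gK − gL).
5.9 − 3.48 − 4.69 = α × (-2.89 − 4.69).
-2.27 = -7.58 α, so α = 0.2995.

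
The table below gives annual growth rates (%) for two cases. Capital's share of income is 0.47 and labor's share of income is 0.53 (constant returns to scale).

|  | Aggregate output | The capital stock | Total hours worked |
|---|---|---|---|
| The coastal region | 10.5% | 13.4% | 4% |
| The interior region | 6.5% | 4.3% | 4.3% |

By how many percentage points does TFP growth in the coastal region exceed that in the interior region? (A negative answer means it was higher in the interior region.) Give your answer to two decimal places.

-0.12 percentage points

Labor's share = 1 − 0.47 = 0.53.
The coastal region: TFP = 10.5 − 6.298 − 2.12 = 2.082%.
The interior region: TFP = 6.5 − 2.021 − 2.279 = 2.2%.
Difference = 2.082 − (2.2) = -0.118 pp.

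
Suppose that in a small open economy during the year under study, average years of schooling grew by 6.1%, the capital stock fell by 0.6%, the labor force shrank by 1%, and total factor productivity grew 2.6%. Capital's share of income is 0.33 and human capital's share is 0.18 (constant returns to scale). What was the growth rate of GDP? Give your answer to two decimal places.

Labor's share = 1 − 0.33 − 0.18 = 0.49.
The capital stock: 0.33 × (-0.6) = -0.198 pp.
Average years of schooling: 0.18 × 6.1 = 1.098 pp.
The labor force: 0.49 × (-1) = -0.49 pp.
Output growth = 2.6 + 0.41 = 3.01%.

3.01%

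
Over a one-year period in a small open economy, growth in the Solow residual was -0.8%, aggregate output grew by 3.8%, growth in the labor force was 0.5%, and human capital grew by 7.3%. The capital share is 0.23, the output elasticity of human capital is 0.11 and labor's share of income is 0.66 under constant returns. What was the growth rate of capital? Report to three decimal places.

Labor's share = 1 − 0.23 − 0.11 = 0.66.
gY = gA + 0.11×7.3 + 0.66×0.5 + 0.23×g.
0.23×g = 3.8 + 0.8 − 1.133 = 3.467.
g = 3.467 / 0.23 = 15.07391%.

15.074%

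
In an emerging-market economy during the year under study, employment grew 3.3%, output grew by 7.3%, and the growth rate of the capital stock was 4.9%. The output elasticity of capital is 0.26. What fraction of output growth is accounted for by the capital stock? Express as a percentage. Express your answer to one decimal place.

The capital stock contributed 0.26 × 4.9 = 1.274 pp.
Share of growth = 1.274 / 7.3 × 100 = 17.452%.

The capital stock accounted for 17.5% of growth.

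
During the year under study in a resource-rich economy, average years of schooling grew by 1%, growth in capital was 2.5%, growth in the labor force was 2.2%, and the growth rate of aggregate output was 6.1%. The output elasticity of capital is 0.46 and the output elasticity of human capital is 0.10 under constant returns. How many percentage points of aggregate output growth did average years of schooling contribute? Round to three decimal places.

Contribution = share × growth = 0.1 × 1 = 0.1 pp.

0.100 pp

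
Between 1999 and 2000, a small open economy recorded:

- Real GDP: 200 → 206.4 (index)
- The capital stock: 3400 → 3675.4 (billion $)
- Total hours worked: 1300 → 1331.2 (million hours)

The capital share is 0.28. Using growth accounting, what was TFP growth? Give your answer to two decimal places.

Real GDP growth = (206.4 − 200) / 200 = 3.2%.
The capital stock growth = (3675.4 − 3400) / 3400 = 8.1%.
Total hours worked growth = (1331.2 − 1300) / 1300 = 2.4%.
Labor's share = 1 − 0.28 = 0.72.
The capital stock: 0.28 × 8.1 = 2.268 pp.
Total hours worked: 0.72 × 2.4 = 1.728 pp.
TFP growth = 3.2 − 3.996 = -0.796%.

-0.80%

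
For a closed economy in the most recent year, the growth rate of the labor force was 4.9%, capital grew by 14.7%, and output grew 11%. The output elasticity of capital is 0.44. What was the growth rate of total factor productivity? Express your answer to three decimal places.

1.788%

Labor's share = 1 − 0.44 = 0.56.
Capital: 0.44 × 14.7 = 6.468 pp.
The labor force: 0.56 × 4.9 = 2.744 pp.
TFP growth = 11 − 9.212 = 1.788%.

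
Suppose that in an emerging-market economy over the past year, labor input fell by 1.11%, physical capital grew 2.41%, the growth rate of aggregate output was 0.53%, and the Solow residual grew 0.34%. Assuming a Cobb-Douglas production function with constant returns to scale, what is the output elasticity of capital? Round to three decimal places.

α = 0.369

gY = gA + α·gK + (1−α)·gL, so gY − gA − gL = α(gK − gL).
0.53 − 0.34 + 1.11 = α × (2.41 − (-1.11)).
1.3 = 3.52 α, so α = 0.36932.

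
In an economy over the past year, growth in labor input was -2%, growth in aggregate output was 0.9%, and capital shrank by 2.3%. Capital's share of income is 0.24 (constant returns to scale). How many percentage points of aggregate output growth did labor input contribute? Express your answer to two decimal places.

Labor's share = 1 − 0.24 = 0.76.
Contribution = share × growth = 0.76 × (-2) = -1.52 pp.

-1.52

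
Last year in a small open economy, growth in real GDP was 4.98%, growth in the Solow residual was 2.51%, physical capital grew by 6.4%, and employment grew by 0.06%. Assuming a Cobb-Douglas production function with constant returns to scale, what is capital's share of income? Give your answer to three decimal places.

gY = gA + α·gK + (1−α)·gL, so gY − gA − gL = α(gK − gL).
4.98 − 2.51 − 0.06 = α × (6.4 − 0.06).
2.41 = 6.34 α, so α = 0.38013.

0.380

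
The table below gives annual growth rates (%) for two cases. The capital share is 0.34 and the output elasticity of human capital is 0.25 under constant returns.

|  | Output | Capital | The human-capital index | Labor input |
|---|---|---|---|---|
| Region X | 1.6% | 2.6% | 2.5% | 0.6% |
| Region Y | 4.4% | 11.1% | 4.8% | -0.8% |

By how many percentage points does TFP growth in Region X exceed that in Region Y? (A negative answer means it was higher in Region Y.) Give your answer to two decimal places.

0.09 percentage points

Labor's share = 1 − 0.34 − 0.25 = 0.41.
Region X: TFP = 1.6 − 0.884 − 0.625 − 0.246 = -0.155%.
Region Y: TFP = 4.4 − 3.774 − 1.2 + 0.328 = -0.246%.
Difference = -0.155 − (-0.246) = 0.091 pp.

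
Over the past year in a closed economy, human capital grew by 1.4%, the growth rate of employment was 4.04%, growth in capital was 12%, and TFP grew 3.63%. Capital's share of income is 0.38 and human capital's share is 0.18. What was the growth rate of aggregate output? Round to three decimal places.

10.220%

Labor's share = 1 − 0.38 − 0.18 = 0.44.
Capital: 0.38 × 12 = 4.56 pp.
Human capital: 0.18 × 1.4 = 0.252 pp.
Employment: 0.44 × 4.04 = 1.7776 pp.
Output growth = 3.63 + 6.5896 = 10.2196%.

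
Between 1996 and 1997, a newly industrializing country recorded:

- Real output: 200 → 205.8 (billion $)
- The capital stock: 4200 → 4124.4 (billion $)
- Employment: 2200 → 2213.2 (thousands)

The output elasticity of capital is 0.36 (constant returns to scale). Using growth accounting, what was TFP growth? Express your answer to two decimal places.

3.16%

Real output growth = (205.8 − 200) / 200 = 2.9%.
The capital stock growth = (4124.4 − 4200) / 4200 = -1.8%.
Employment growth = (2213.2 − 2200) / 2200 = 0.6%.
Labor's share = 1 − 0.36 = 0.64.
The capital stock: 0.36 × (-1.8) = -0.648 pp.
Employment: 0.64 × 0.6 = 0.384 pp.
TFP growth = 2.9 + 0.264 = 3.164%.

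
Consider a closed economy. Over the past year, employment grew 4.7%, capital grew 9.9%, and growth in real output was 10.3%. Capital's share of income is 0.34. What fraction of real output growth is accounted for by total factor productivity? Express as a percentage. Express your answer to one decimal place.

37.2%

Labor's share = 1 − 0.34 = 0.66.
Capital: 0.34 × 9.9 = 3.366 pp.
Employment: 0.66 × 4.7 = 3.102 pp.
TFP growth = 10.3 − 6.468 = 3.832%.
TFP share of growth = 3.832 / 10.3 × 100 = 37.204%.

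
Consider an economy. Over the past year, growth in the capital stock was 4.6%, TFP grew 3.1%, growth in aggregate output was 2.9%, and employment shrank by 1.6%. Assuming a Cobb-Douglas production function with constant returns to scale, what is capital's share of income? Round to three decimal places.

α = 0.226

gY = gA + α·gK + (1−α)·gL, so gY − gA − gL = α(gK − gL).
2.9 − 3.1 + 1.6 = α × (4.6 − (-1.6)).
1.4 = 6.2 α, so α = 0.22581.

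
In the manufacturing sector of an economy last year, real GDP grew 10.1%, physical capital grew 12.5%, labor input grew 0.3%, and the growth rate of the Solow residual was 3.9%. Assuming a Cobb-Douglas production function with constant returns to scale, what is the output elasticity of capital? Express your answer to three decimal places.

The output elasticity of capital is 0.484.

gY = gA + α·gK + (1−α)·gL, so gY − gA − gL = α(gK − gL).
10.1 − 3.9 − 0.3 = α × (12.5 − 0.3).
5.9 = 12.2 α, so α = 0.48361.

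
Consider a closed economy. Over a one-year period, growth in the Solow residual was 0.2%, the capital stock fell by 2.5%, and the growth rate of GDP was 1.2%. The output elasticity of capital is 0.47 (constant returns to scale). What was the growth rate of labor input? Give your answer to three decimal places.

4.104%

Labor's share = 1 − 0.47 = 0.53.
gY = gA + 0.47×(-2.5) + 0.53×g.
0.53×g = 1.2 − 0.2 + 1.175 = 2.175.
g = 2.175 / 0.53 = 4.10377%.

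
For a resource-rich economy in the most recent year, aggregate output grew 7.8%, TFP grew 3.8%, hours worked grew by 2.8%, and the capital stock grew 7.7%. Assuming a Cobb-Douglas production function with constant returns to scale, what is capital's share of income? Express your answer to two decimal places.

gY = gA + α·gK + (1−α)·gL, so gY − gA − gL = α(gK − gL).
7.8 − 3.8 − 2.8 = α × (7.7 − 2.8).
1.2 = 4.9 α, so α = 0.2449.

α = 0.24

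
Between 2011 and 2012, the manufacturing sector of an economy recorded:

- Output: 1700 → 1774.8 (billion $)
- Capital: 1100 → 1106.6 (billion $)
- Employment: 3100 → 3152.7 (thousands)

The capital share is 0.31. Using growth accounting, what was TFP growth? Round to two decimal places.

3.04%

Output growth = (1774.8 − 1700) / 1700 = 4.4%.
Capital growth = (1106.6 − 1100) / 1100 = 0.6%.
Employment growth = (3152.7 − 3100) / 3100 = 1.7%.
Labor's share = 1 − 0.31 = 0.69.
Capital: 0.31 × 0.6 = 0.186 pp.
Employment: 0.69 × 1.7 = 1.173 pp.
TFP growth = 4.4 − 1.359 = 3.041%.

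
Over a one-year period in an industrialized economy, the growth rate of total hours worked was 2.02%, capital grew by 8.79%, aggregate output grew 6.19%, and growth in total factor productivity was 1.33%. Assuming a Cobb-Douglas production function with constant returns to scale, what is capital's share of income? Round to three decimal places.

gY = gA + α·gK + (1−α)·gL, so gY − gA − gL = α(gK − gL).
6.19 − 1.33 − 2.02 = α × (8.79 − 2.02).
2.84 = 6.77 α, so α = 0.4195.

α = 0.419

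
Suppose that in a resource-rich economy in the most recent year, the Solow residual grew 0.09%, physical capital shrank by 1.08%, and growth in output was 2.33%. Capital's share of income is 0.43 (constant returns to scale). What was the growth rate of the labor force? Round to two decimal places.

Labor's share = 1 − 0.43 = 0.57.
gY = gA + 0.43×(-1.08) + 0.57×g.
0.57×g = 2.33 − 0.09 + 0.4644 = 2.7044.
g = 2.7044 / 0.57 = 4.7446%.

4.74%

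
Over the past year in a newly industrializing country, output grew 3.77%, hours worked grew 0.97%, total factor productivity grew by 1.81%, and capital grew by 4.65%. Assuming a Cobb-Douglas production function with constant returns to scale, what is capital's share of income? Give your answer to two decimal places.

gY = gA + α·gK + (1−α)·gL, so gY − gA − gL = α(gK − gL).
3.77 − 1.81 − 0.97 = α × (4.65 − 0.97).
0.99 = 3.68 α, so α = 0.269.

α = 0.27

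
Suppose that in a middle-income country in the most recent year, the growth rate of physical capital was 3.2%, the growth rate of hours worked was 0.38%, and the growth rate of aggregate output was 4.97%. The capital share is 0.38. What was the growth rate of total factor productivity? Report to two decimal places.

3.52%

Labor's share = 1 − 0.38 = 0.62.
Physical capital: 0.38 × 3.2 = 1.216 pp.
Hours worked: 0.62 × 0.38 = 0.2356 pp.
TFP growth = 4.97 − 1.4516 = 3.5184%.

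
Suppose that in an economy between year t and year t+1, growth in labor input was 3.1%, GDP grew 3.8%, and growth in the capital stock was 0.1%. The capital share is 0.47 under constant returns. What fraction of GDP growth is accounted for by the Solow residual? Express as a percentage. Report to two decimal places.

The Solow residual accounted for 55.53% of growth.

Labor's share = 1 − 0.47 = 0.53.
The capital stock: 0.47 × 0.1 = 0.047 pp.
Labor input: 0.53 × 3.1 = 1.643 pp.
TFP growth = 3.8 − 1.69 = 2.11%.
TFP share of growth = 2.11 / 3.8 × 100 = 55.5263%.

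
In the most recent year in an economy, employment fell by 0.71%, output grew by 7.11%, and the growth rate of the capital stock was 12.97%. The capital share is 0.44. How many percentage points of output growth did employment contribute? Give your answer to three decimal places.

-0.398 percentage points

Labor's share = 1 − 0.44 = 0.56.
Contribution = share × growth = 0.56 × (-0.71) = -0.3976 pp.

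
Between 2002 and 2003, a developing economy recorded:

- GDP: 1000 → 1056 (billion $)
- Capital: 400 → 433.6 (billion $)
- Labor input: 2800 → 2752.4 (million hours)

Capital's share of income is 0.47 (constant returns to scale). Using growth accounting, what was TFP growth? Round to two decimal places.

2.55%

GDP growth = (1056 − 1000) / 1000 = 5.6%.
Capital growth = (433.6 − 400) / 400 = 8.4%.
Labor input growth = (2752.4 − 2800) / 2800 = -1.7%.
Labor's share = 1 − 0.47 = 0.53.
Capital: 0.47 × 8.4 = 3.948 pp.
Labor input: 0.53 × (-1.7) = -0.901 pp.
TFP growth = 5.6 − 3.047 = 2.553%.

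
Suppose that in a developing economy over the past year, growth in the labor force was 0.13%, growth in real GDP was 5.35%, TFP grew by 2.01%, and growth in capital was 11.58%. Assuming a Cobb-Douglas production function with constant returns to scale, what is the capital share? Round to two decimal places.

gY = gA + α·gK + (1−α)·gL, so gY − gA − gL = α(gK − gL).
5.35 − 2.01 − 0.13 = α × (11.58 − 0.13).
3.21 = 11.45 α, so α = 0.2803.

α = 0.28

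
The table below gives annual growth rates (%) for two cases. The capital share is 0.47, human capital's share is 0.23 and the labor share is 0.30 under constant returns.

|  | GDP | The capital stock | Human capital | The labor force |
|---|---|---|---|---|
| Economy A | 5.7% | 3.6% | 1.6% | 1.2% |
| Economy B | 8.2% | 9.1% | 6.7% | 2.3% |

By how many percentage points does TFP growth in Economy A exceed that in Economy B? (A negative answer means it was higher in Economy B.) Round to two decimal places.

1.59 percentage points

Labor's share = 1 − 0.47 − 0.23 = 0.3.
Economy A: TFP = 5.7 − 1.692 − 0.368 − 0.36 = 3.28%.
Economy B: TFP = 8.2 − 4.277 − 1.541 − 0.69 = 1.692%.
Difference = 3.28 − (1.692) = 1.588 pp.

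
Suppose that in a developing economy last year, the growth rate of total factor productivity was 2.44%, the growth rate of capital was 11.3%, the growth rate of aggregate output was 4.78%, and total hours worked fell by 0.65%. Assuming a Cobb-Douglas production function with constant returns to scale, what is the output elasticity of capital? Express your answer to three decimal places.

α = 0.250

gY = gA + α·gK + (1−α)·gL, so gY − gA − gL = α(gK − gL).
4.78 − 2.44 + 0.65 = α × (11.3 − (-0.65)).
2.99 = 11.95 α, so α = 0.25021.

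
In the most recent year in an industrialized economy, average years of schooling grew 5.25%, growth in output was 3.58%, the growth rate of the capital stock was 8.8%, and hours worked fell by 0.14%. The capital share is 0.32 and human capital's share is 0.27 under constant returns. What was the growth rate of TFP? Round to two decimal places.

-0.60%

Labor's share = 1 − 0.32 − 0.27 = 0.41.
The capital stock: 0.32 × 8.8 = 2.816 pp.
Average years of schooling: 0.27 × 5.25 = 1.4175 pp.
Hours worked: 0.41 × (-0.14) = -0.0574 pp.
TFP growth = 3.58 − 4.1761 = -0.5961%.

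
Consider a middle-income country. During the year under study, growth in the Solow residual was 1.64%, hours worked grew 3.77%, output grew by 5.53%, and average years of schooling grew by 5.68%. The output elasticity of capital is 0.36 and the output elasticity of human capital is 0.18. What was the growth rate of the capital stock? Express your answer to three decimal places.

Labor's share = 1 − 0.36 − 0.18 = 0.46.
gY = gA + 0.18×5.68 + 0.46×3.77 + 0.36×g.
0.36×g = 5.53 − 1.64 − 2.7566 = 1.1334.
g = 1.1334 / 0.36 = 3.14833%.

The capital stock growth was 3.148%.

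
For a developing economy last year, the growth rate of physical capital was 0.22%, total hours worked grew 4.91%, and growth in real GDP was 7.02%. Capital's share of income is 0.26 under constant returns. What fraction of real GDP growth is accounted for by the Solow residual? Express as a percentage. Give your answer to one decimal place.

Labor's share = 1 − 0.26 = 0.74.
Physical capital: 0.26 × 0.22 = 0.0572 pp.
Total hours worked: 0.74 × 4.91 = 3.6334 pp.
TFP growth = 7.02 − 3.6906 = 3.3294%.
TFP share of growth = 3.3294 / 7.02 × 100 = 47.427%.

47.4%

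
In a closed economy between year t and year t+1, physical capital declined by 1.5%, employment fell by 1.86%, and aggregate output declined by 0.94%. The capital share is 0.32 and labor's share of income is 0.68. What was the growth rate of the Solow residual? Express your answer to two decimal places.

The Solow residual grew 0.80%.

Labor's share = 1 − 0.32 = 0.68.
Physical capital: 0.32 × (-1.5) = -0.48 pp.
Employment: 0.68 × (-1.86) = -1.2648 pp.
TFP growth = -0.94 + 1.7448 = 0.8048%.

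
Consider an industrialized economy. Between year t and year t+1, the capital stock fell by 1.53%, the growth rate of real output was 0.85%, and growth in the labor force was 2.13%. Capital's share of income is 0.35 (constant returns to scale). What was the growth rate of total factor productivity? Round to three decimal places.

0.001%

Labor's share = 1 − 0.35 = 0.65.
The capital stock: 0.35 × (-1.53) = -0.5355 pp.
The labor force: 0.65 × 2.13 = 1.3845 pp.
TFP growth = 0.85 − 0.849 = 0.001%.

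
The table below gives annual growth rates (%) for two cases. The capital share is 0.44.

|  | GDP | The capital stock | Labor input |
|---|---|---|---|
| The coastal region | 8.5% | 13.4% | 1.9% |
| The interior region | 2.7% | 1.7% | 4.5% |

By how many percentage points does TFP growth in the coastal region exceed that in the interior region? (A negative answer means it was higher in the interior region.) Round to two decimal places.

2.11 percentage points

Labor's share = 1 − 0.44 = 0.56.
The coastal region: TFP = 8.5 − 5.896 − 1.064 = 1.54%.
The interior region: TFP = 2.7 − 0.748 − 2.52 = -0.568%.
Difference = 1.54 − (-0.568) = 2.108 pp.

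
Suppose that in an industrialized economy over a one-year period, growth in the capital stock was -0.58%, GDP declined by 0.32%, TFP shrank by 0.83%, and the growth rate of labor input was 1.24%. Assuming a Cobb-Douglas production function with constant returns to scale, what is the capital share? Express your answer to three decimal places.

0.401

gY = gA + α·gK + (1−α)·gL, so gY − gA − gL = α(gK − gL).
-0.32 + 0.83 − 1.24 = α × (-0.58 − 1.24).
-0.73 = -1.82 α, so α = 0.4011.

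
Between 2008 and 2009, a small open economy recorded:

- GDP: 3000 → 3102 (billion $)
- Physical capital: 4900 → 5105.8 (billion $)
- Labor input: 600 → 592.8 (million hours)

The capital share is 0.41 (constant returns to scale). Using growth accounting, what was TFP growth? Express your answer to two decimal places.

GDP growth = (3102 − 3000) / 3000 = 3.4%.
Physical capital growth = (5105.8 − 4900) / 4900 = 4.2%.
Labor input growth = (592.8 − 600) / 600 = -1.2%.
Labor's share = 1 − 0.41 = 0.59.
Physical capital: 0.41 × 4.2 = 1.722 pp.
Labor input: 0.59 × (-1.2) = -0.708 pp.
TFP growth = 3.4 − 1.014 = 2.386%.

TFP growth was 2.39%.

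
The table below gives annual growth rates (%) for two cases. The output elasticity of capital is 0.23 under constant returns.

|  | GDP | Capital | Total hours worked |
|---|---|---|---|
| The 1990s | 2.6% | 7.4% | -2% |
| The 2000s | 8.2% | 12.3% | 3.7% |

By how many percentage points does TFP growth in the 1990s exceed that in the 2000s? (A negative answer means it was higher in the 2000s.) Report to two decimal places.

-0.08 percentage points

Labor's share = 1 − 0.23 = 0.77.
The 1990s: TFP = 2.6 − 1.702 + 1.54 = 2.438%.
The 2000s: TFP = 8.2 − 2.829 − 2.849 = 2.522%.
Difference = 2.438 − (2.522) = -0.084 pp.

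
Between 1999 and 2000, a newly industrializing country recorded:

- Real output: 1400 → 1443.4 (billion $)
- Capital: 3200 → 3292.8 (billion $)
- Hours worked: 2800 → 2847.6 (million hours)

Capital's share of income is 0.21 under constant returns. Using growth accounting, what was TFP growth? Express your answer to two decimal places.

Real output growth = (1443.4 − 1400) / 1400 = 3.1%.
Capital growth = (3292.8 − 3200) / 3200 = 2.9%.
Hours worked growth = (2847.6 − 2800) / 2800 = 1.7%.
Labor's share = 1 − 0.21 = 0.79.
Capital: 0.21 × 2.9 = 0.609 pp.
Hours worked: 0.79 × 1.7 = 1.343 pp.
TFP growth = 3.1 − 1.952 = 1.148%.

TFP grew 1.15%.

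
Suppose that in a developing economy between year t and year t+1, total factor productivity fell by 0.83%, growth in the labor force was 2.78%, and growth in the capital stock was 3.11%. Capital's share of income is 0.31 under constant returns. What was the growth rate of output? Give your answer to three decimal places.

Output growth was 2.052%.

Labor's share = 1 − 0.31 = 0.69.
The capital stock: 0.31 × 3.11 = 0.9641 pp.
The labor force: 0.69 × 2.78 = 1.9182 pp.
Output growth = -0.83 + 2.8823 = 2.0523%.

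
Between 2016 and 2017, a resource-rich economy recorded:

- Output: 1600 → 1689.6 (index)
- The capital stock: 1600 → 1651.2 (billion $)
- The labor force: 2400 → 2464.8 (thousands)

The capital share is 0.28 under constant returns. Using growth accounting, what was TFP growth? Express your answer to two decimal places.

Output growth = (1689.6 − 1600) / 1600 = 5.6%.
The capital stock growth = (1651.2 − 1600) / 1600 = 3.2%.
The labor force growth = (2464.8 − 2400) / 2400 = 2.7%.
Labor's share = 1 − 0.28 = 0.72.
The capital stock: 0.28 × 3.2 = 0.896 pp.
The labor force: 0.72 × 2.7 = 1.944 pp.
TFP growth = 5.6 − 2.84 = 2.76%.

2.76%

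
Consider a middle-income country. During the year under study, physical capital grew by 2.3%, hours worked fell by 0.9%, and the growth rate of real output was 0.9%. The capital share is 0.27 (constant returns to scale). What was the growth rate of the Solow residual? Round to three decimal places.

0.936%

Labor's share = 1 − 0.27 = 0.73.
Physical capital: 0.27 × 2.3 = 0.621 pp.
Hours worked: 0.73 × (-0.9) = -0.657 pp.
TFP growth = 0.9 + 0.036 = 0.936%.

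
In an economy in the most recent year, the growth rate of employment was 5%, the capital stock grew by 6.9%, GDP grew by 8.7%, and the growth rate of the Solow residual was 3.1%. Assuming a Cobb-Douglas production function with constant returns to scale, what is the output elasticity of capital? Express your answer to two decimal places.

α = 0.32

gY = gA + α·gK + (1−α)·gL, so gY − gA − gL = α(gK − gL).
8.7 − 3.1 − 5 = α × (6.9 − 5).
0.6 = 1.9 α, so α = 0.3158.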